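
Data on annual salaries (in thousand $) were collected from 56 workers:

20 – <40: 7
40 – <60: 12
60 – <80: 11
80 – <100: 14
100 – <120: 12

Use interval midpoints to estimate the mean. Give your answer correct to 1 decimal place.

Midpoints: 30, 50, 70, 90, 110
Σfm = 7×30 + 12×50 + 11×70 + 14×90 + 12×110 = 4160
n = Σf = 56
Mean = 4160 / 56 = 74.2857

74.3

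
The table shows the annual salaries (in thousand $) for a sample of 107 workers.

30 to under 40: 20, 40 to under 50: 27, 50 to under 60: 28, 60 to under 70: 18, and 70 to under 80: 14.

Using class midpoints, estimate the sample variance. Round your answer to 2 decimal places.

166.87

Midpoints: 35, 45, 55, 65, 75
n = 107, Σfm = 5675, mean = 53.0374
Σfm² = 318675
Σf(m − x̄)² = Σfm² − (Σfm)²/n = 318675 − 5675²/107 = 17687.8505
Sample variance = 17687.8505 / 106 = 166.8665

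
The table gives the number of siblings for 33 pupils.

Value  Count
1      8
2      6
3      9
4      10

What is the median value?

3

Cumulative frequencies: 8, 14, 23, 33
n = 33, so the median is the value in position (n+1)/2 = 17.
Position 17 falls at value 3.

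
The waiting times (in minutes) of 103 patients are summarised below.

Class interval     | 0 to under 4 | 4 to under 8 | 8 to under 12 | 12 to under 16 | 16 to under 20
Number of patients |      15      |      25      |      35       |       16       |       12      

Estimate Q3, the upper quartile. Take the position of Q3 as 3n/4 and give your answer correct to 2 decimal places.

Cumulative frequencies: 15, 40, 75, 91, 103
n = 103; position = 3n/4 = 77.25.
This falls in the class 12 to under 16: L = 12, F = 75, f = 16, h = 4.
Upper quartile ≈ 12 + ((77.25 − 75) / 16) × 4 = 12.5625

12.56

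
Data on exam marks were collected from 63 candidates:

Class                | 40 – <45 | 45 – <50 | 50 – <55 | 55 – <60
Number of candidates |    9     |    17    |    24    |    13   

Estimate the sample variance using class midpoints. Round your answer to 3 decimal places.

23.515

Midpoints: 42.5, 47.5, 52.5, 57.5
n = 63, Σfm = 3197.5, mean = 50.7540
Σfm² = 163743.75
Σf(m − x̄)² = Σfm² − (Σfm)²/n = 163743.75 − 3197.5²/63 = 1457.9365
Sample variance = 1457.9365 / 62 = 23.5151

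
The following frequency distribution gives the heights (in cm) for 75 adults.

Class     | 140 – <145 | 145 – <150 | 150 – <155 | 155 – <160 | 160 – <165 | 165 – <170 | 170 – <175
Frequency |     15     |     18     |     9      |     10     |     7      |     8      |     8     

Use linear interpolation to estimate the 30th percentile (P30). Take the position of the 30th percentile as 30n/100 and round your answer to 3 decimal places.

147.083

Cumulative frequencies: 15, 33, 42, 52, 59, 67, 75
n = 75; position = 30n/100 = 22.5.
This falls in the class 145 – <150: L = 145, F = 15, f = 18, h = 5.
30th percentile ≈ 145 + ((22.5 − 15) / 18) × 5 = 147.0833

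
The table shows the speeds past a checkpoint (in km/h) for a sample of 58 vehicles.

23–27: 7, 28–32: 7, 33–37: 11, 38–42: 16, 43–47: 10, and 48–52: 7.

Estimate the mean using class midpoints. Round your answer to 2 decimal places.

Midpoints: 25, 30, 35, 40, 45, 50
Σfm = 7×25 + 7×30 + 11×35 + 16×40 + 10×45 + 7×50 = 2210
n = Σf = 58
Mean = 2210 / 58 = 38.1034

38.10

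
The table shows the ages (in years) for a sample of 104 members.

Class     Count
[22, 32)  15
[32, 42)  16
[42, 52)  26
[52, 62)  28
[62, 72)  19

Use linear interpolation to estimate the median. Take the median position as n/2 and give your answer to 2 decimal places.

Cumulative frequencies: 15, 31, 57, 85, 104
n = 104; position = n/2 = 52.
This falls in the class [42, 52): L = 42, F = 31, f = 26, h = 10.
Median ≈ 42 + ((52 − 31) / 26) × 10 = 50.0769

50.08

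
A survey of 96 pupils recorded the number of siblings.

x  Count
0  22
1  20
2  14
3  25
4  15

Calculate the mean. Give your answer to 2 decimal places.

1.91

Values: 0, 1, 2, 3, 4
Σfx = 22×0 + 20×1 + 14×2 + 25×3 + 15×4 = 183
n = Σf = 96
Mean = 183 / 96 = 1.9062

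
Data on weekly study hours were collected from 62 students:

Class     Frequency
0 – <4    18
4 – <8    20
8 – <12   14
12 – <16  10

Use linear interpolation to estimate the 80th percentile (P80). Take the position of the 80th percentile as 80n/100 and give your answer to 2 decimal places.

11.31

Cumulative frequencies: 18, 38, 52, 62
n = 62; position = 80n/100 = 49.6.
This falls in the class 8 – <12: L = 8, F = 38, f = 14, h = 4.
80th percentile ≈ 8 + ((49.6 − 38) / 14) × 4 = 11.3143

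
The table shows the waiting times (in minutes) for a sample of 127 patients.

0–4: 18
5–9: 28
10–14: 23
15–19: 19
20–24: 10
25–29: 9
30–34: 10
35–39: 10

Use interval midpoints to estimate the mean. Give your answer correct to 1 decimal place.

15.6

Midpoints: 2, 7, 12, 17, 22, 27, 32, 37
Σfm = 18×2 + 28×7 + 23×12 + 19×17 + 10×22 + 9×27 + 10×32 + 10×37 = 1984
n = Σf = 127
Mean = 1984 / 127 = 15.6220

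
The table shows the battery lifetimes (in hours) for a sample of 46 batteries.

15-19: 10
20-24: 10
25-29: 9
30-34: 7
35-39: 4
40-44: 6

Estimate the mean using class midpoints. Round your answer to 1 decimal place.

Midpoints: 17, 22, 27, 32, 37, 42
Σfm = 10×17 + 10×22 + 9×27 + 7×32 + 4×37 + 6×42 = 1257
n = Σf = 46
Mean = 1257 / 46 = 27.3261

27.3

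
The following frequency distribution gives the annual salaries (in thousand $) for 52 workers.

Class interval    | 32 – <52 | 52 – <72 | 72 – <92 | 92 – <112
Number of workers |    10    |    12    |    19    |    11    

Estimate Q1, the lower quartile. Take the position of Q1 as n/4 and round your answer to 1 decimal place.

57.0

Cumulative frequencies: 10, 22, 41, 52
n = 52; position = n/4 = 13.
This falls in the class 52 – <72: L = 52, F = 10, f = 12, h = 20.
Lower quartile ≈ 52 + ((13 − 10) / 12) × 20 = 57.0000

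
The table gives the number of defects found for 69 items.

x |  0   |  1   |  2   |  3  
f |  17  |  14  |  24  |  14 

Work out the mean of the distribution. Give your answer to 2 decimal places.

1.51

Values: 0, 1, 2, 3
Σfx = 17×0 + 14×1 + 24×2 + 14×3 = 104
n = Σf = 69
Mean = 104 / 69 = 1.5072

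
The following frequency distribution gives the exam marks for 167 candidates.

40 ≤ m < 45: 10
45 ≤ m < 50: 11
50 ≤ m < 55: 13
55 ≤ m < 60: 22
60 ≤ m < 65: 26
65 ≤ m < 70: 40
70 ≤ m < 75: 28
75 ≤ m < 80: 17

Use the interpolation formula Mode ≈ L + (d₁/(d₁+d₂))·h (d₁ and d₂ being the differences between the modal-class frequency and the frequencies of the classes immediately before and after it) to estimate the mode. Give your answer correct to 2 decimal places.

Modal class: 65 ≤ m < 70 (highest frequency 40).
d₁ = 40 − 26 = 14, d₂ = 40 − 28 = 12
Mode ≈ 65 + (14/(14+12)) × 5 = 65 + 2.6923 = 67.6923

67.69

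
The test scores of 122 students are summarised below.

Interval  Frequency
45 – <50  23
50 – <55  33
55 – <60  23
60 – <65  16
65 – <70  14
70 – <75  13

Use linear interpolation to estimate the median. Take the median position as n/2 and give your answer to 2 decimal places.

Cumulative frequencies: 23, 56, 79, 95, 109, 122
n = 122; position = n/2 = 61.
This falls in the class 55 – <60: L = 55, F = 56, f = 23, h = 5.
Median ≈ 55 + ((61 − 56) / 23) × 5 = 56.0870

56.09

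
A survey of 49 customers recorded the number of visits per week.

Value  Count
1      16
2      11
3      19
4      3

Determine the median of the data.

2

Cumulative frequencies: 16, 27, 46, 49
n = 49, so the median is the value in position (n+1)/2 = 25.
Position 25 falls at value 2.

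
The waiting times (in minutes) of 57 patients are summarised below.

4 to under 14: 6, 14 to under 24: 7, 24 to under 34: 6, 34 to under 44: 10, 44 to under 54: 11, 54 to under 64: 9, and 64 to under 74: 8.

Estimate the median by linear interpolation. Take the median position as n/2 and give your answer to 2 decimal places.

Cumulative frequencies: 6, 13, 19, 29, 40, 49, 57
n = 57; position = n/2 = 28.5.
This falls in the class 34 to under 44: L = 34, F = 19, f = 10, h = 10.
Median ≈ 34 + ((28.5 − 19) / 10) × 10 = 43.5000

43.50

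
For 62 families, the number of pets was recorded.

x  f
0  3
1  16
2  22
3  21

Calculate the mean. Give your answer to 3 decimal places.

Values: 0, 1, 2, 3
Σfx = 3×0 + 16×1 + 22×2 + 21×3 = 123
n = Σf = 62
Mean = 123 / 62 = 1.9839

1.984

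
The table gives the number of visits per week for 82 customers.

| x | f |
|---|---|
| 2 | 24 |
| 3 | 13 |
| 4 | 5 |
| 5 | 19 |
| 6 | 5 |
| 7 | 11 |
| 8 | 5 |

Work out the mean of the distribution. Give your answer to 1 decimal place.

Values: 2, 3, 4, 5, 6, 7, 8
Σfx = 24×2 + 13×3 + 5×4 + 19×5 + 5×6 + 11×7 + 5×8 = 349
n = Σf = 82
Mean = 349 / 82 = 4.2561

4.3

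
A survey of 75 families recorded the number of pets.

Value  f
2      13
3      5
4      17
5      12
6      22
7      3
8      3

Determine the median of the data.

5

Cumulative frequencies: 13, 18, 35, 47, 69, 72, 75
n = 75, so the median is the value in position (n+1)/2 = 38.
Position 38 falls at value 5.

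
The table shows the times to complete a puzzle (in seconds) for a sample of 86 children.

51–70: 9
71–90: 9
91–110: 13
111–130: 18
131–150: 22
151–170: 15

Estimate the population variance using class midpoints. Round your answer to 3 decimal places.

Midpoints: 60.5, 80.5, 100.5, 120.5, 140.5, 160.5
n = 86, Σfm = 10243, mean = 119.1047
Σfm² = 1304621.5
Σf(m − x̄)² = Σfm² − (Σfm)²/n = 1304621.5 − 10243²/86 = 84632.5581
Population variance = 84632.5581 / 86 = 984.0995

984.100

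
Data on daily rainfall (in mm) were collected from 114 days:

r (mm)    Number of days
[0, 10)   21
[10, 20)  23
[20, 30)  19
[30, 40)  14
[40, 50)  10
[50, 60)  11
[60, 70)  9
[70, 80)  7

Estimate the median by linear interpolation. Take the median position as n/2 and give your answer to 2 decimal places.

Cumulative frequencies: 21, 44, 63, 77, 87, 98, 107, 114
n = 114; position = n/2 = 57.
This falls in the class [20, 30): L = 20, F = 44, f = 19, h = 10.
Median ≈ 20 + ((57 − 44) / 19) × 10 = 26.8421

26.84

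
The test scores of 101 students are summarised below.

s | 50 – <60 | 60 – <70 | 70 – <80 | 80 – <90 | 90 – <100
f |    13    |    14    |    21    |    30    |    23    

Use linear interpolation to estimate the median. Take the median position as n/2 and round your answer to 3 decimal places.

80.833

Cumulative frequencies: 13, 27, 48, 78, 101
n = 101; position = n/2 = 50.5.
This falls in the class 80 – <90: L = 80, F = 48, f = 30, h = 10.
Median ≈ 80 + ((50.5 − 48) / 30) × 10 = 80.8333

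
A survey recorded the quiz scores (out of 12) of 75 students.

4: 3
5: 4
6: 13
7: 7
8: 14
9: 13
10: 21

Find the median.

Cumulative frequencies: 3, 7, 20, 27, 41, 54, 75
n = 75, so the median is the value in position (n+1)/2 = 38.
Position 38 falls at value 8.

8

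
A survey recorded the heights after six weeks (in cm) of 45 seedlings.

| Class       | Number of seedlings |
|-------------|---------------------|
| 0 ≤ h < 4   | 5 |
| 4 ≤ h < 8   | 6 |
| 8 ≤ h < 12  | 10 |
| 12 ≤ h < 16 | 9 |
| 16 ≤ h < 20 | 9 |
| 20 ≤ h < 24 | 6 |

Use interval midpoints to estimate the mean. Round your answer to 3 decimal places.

12.578

Midpoints: 2, 6, 10, 14, 18, 22
Σfm = 5×2 + 6×6 + 10×10 + 9×14 + 9×18 + 6×22 = 566
n = Σf = 45
Mean = 566 / 45 = 12.5778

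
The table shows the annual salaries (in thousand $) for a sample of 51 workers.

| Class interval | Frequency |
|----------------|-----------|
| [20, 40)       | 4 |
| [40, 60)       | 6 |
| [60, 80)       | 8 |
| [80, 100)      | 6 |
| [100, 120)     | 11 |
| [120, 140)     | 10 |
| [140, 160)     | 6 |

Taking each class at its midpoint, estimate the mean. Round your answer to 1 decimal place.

Midpoints: 30, 50, 70, 90, 110, 130, 150
Σfm = 4×30 + 6×50 + 8×70 + 6×90 + 11×110 + 10×130 + 6×150 = 4930
n = Σf = 51
Mean = 4930 / 51 = 96.6667

96.7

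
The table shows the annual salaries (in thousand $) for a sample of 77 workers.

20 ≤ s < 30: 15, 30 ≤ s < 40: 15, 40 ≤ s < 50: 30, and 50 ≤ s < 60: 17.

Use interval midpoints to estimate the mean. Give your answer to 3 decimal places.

Midpoints: 25, 35, 45, 55
Σfm = 15×25 + 15×35 + 30×45 + 17×55 = 3185
n = Σf = 77
Mean = 3185 / 77 = 41.3636

41.364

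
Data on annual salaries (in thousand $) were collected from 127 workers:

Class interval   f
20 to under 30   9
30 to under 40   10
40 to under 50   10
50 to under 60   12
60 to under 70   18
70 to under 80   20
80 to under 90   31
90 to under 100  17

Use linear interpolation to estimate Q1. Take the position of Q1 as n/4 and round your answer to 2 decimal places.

52.29

Cumulative frequencies: 9, 19, 29, 41, 59, 79, 110, 127
n = 127; position = n/4 = 31.75.
This falls in the class 50 to under 60: L = 50, F = 29, f = 12, h = 10.
Lower quartile ≈ 50 + ((31.75 − 29) / 12) × 10 = 52.2917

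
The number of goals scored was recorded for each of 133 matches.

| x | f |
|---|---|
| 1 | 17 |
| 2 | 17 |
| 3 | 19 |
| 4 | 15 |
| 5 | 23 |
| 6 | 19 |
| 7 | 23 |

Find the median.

Cumulative frequencies: 17, 34, 53, 68, 91, 110, 133
n = 133, so the median is the value in position (n+1)/2 = 67.
Position 67 falls at value 4.

4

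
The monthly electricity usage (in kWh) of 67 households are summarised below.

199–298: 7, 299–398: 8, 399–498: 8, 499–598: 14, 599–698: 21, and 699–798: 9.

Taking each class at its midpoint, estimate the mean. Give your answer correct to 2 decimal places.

Midpoints: 248.5, 348.5, 448.5, 548.5, 648.5, 748.5
Σfm = 7×248.5 + 8×348.5 + 8×448.5 + 14×548.5 + 21×648.5 + 9×748.5 = 36149.5
n = Σf = 67
Mean = 36149.5 / 67 = 539.5448

539.54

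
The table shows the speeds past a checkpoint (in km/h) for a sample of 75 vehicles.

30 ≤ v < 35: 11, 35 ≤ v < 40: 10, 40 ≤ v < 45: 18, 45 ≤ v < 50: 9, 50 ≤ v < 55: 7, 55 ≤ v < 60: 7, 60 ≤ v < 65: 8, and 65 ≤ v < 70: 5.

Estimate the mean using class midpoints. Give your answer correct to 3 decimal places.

47.100

Midpoints: 32.5, 37.5, 42.5, 47.5, 52.5, 57.5, 62.5, 67.5
Σfm = 11×32.5 + 10×37.5 + 18×42.5 + 9×47.5 + 7×52.5 + 7×57.5 + 8×62.5 + 5×67.5 = 3532.5
n = Σf = 75
Mean = 3532.5 / 75 = 47.1000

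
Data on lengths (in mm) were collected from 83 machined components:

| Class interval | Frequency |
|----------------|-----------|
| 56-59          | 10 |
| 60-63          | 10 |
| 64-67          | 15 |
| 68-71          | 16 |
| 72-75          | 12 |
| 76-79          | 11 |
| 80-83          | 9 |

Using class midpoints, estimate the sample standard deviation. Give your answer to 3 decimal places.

Midpoints: 57.5, 61.5, 65.5, 69.5, 73.5, 77.5, 81.5
n = 83, Σfm = 5752.5, mean = 69.3072
Σfm² = 403198.75
Σf(m − x̄)² = Σfm² − (Σfm)²/n = 403198.75 − 5752.5²/83 = 4508.9157
Sample variance = 4508.9157 / 82 = 54.9868
Standard deviation = √54.9868 = 7.4153

7.415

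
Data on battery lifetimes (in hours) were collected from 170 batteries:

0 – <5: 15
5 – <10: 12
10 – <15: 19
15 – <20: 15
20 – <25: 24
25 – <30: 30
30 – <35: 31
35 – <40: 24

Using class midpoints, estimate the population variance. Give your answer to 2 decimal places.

Midpoints: 2.5, 7.5, 12.5, 17.5, 22.5, 27.5, 32.5, 37.5
n = 170, Σfm = 3900, mean = 22.9412
Σfm² = 109662.5
Σf(m − x̄)² = Σfm² − (Σfm)²/n = 109662.5 − 3900²/170 = 20191.9118
Population variance = 20191.9118 / 170 = 118.7760

118.78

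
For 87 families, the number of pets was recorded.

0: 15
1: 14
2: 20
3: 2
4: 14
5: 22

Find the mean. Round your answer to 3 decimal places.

2.598

Values: 0, 1, 2, 3, 4, 5
Σfx = 15×0 + 14×1 + 20×2 + 2×3 + 14×4 + 22×5 = 226
n = Σf = 87
Mean = 226 / 87 = 2.5977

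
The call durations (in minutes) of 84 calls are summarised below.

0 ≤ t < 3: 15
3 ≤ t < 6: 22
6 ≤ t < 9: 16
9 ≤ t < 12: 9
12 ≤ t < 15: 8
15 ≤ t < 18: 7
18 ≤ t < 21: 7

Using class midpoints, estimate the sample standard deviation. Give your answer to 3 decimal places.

5.629

Midpoints: 1.5, 4.5, 7.5, 10.5, 13.5, 16.5, 19.5
n = 84, Σfm = 696, mean = 8.2857
Σfm² = 8397
Σf(m − x̄)² = Σfm² − (Σfm)²/n = 8397 − 696²/84 = 2630.1429
Sample variance = 2630.1429 / 83 = 31.6885
Standard deviation = √31.6885 = 5.6293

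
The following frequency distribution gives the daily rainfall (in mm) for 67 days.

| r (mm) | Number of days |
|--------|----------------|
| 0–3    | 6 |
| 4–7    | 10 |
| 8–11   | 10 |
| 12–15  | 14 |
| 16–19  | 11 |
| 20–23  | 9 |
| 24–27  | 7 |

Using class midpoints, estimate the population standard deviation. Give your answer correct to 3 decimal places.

Midpoints: 1.5, 5.5, 9.5, 13.5, 17.5, 21.5, 25.5
n = 67, Σfm = 912.5, mean = 13.6194
Σfm² = 15850.75
Σf(m − x̄)² = Σfm² − (Σfm)²/n = 15850.75 − 912.5²/67 = 3423.0448
Population variance = 3423.0448 / 67 = 51.0902
Standard deviation = √51.0902 = 7.1477

7.148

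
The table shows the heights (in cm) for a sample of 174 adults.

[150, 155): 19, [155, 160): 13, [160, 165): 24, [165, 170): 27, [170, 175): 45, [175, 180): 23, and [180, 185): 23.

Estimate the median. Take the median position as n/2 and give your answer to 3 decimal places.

Cumulative frequencies: 19, 32, 56, 83, 128, 151, 174
n = 174; position = n/2 = 87.
This falls in the class [170, 175): L = 170, F = 83, f = 45, h = 5.
Median ≈ 170 + ((87 − 83) / 45) × 5 = 170.4444

170.444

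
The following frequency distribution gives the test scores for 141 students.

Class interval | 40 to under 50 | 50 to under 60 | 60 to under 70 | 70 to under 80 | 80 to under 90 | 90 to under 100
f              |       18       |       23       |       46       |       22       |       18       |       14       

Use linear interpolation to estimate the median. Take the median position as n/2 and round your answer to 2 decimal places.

Cumulative frequencies: 18, 41, 87, 109, 127, 141
n = 141; position = n/2 = 70.5.
This falls in the class 60 to under 70: L = 60, F = 41, f = 46, h = 10.
Median ≈ 60 + ((70.5 − 41) / 46) × 10 = 66.4130

66.41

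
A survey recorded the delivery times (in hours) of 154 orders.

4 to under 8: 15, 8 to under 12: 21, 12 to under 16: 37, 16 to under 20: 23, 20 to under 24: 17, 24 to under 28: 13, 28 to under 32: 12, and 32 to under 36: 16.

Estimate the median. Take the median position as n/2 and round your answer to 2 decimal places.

Cumulative frequencies: 15, 36, 73, 96, 113, 126, 138, 154
n = 154; position = n/2 = 77.
This falls in the class 16 to under 20: L = 16, F = 73, f = 23, h = 4.
Median ≈ 16 + ((77 − 73) / 23) × 4 = 16.6957

16.70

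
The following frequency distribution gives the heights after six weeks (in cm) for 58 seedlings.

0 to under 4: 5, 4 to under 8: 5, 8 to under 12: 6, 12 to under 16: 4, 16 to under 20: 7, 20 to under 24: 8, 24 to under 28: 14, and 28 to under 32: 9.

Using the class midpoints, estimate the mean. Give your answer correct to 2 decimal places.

18.83

Midpoints: 2, 6, 10, 14, 18, 22, 26, 30
Σfm = 5×2 + 5×6 + 6×10 + 4×14 + 7×18 + 8×22 + 14×26 + 9×30 = 1092
n = Σf = 58
Mean = 1092 / 58 = 18.8276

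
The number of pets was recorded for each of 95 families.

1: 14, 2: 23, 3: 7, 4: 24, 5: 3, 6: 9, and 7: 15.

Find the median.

4

Cumulative frequencies: 14, 37, 44, 68, 71, 80, 95
n = 95, so the median is the value in position (n+1)/2 = 48.
Position 48 falls at value 4.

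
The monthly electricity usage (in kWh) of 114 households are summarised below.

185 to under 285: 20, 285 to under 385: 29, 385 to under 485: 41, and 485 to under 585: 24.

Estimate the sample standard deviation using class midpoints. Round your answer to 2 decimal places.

Midpoints: 235, 335, 435, 535
n = 114, Σfm = 45090, mean = 395.5263
Σfm² = 18986650
Σf(m − x̄)² = Σfm² − (Σfm)²/n = 18986650 − 45090²/114 = 1152368.4211
Sample variance = 1152368.4211 / 113 = 10197.9506
Standard deviation = √10197.9506 = 100.9849

100.98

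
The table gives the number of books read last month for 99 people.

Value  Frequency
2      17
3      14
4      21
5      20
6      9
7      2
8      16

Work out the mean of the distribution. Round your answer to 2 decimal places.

Values: 2, 3, 4, 5, 6, 7, 8
Σfx = 17×2 + 14×3 + 21×4 + 20×5 + 9×6 + 2×7 + 16×8 = 456
n = Σf = 99
Mean = 456 / 99 = 4.6061

4.61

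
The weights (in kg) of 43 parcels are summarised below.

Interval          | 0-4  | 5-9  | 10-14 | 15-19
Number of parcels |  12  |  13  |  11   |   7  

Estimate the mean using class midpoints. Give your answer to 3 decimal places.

8.512

Midpoints: 2, 7, 12, 17
Σfm = 12×2 + 13×7 + 11×12 + 7×17 = 366
n = Σf = 43
Mean = 366 / 43 = 8.5116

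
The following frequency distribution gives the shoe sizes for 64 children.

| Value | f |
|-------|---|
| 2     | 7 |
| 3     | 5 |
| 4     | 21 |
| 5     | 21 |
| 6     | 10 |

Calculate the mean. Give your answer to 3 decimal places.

Values: 2, 3, 4, 5, 6
Σfx = 7×2 + 5×3 + 21×4 + 21×5 + 10×6 = 278
n = Σf = 64
Mean = 278 / 64 = 4.3438

4.344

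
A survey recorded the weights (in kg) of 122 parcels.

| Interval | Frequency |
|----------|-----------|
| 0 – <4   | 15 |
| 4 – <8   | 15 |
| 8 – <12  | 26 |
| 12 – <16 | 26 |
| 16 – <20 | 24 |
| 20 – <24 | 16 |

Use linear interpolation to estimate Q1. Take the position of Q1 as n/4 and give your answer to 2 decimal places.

8.08

Cumulative frequencies: 15, 30, 56, 82, 106, 122
n = 122; position = n/4 = 30.5.
This falls in the class 8 – <12: L = 8, F = 30, f = 26, h = 4.
Lower quartile ≈ 8 + ((30.5 − 30) / 26) × 4 = 8.0769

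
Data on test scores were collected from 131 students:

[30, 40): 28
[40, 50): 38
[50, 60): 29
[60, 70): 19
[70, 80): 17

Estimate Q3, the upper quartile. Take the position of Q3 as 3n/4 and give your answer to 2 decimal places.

Cumulative frequencies: 28, 66, 95, 114, 131
n = 131; position = 3n/4 = 98.25.
This falls in the class [60, 70): L = 60, F = 95, f = 19, h = 10.
Upper quartile ≈ 60 + ((98.25 − 95) / 19) × 10 = 61.7105

61.71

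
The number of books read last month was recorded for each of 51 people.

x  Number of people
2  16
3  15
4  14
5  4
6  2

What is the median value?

Cumulative frequencies: 16, 31, 45, 49, 51
n = 51, so the median is the value in position (n+1)/2 = 26.
Position 26 falls at value 3.

3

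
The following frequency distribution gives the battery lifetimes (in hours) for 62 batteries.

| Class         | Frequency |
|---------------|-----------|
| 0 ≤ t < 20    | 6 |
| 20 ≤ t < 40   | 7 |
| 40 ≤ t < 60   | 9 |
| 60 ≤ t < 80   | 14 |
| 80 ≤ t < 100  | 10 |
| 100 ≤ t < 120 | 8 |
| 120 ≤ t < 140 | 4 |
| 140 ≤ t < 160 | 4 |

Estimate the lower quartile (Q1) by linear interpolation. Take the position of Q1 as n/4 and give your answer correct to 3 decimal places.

Cumulative frequencies: 6, 13, 22, 36, 46, 54, 58, 62
n = 62; position = n/4 = 15.5.
This falls in the class 40 ≤ t < 60: L = 40, F = 13, f = 9, h = 20.
Lower quartile ≈ 40 + ((15.5 − 13) / 9) × 20 = 45.5556

45.556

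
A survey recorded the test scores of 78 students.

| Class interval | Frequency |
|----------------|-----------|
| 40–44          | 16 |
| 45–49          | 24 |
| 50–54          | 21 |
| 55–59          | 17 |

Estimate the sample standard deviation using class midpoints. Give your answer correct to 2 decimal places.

Midpoints: 42, 47, 52, 57
n = 78, Σfm = 3861, mean = 49.5000
Σfm² = 193257
Σf(m − x̄)² = Σfm² − (Σfm)²/n = 193257 − 3861²/78 = 2137.5000
Sample variance = 2137.5000 / 77 = 27.7597
Standard deviation = √27.7597 = 5.2688

5.27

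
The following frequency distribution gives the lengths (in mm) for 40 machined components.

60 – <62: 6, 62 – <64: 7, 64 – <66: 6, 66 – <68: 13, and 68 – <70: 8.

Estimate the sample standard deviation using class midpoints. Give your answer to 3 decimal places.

Midpoints: 61, 63, 65, 67, 69
n = 40, Σfm = 2620, mean = 65.5000
Σfm² = 171904
Σf(m − x̄)² = Σfm² − (Σfm)²/n = 171904 − 2620²/40 = 294.0000
Sample variance = 294.0000 / 39 = 7.5385
Standard deviation = √7.5385 = 2.7456

2.746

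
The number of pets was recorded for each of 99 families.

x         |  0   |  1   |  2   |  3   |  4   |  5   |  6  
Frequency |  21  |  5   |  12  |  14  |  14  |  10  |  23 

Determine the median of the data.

3

Cumulative frequencies: 21, 26, 38, 52, 66, 76, 99
n = 99, so the median is the value in position (n+1)/2 = 50.
Position 50 falls at value 3.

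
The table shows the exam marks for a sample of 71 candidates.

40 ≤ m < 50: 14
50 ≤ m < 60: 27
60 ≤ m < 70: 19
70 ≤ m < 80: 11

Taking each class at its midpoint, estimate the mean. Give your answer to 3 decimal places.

Midpoints: 45, 55, 65, 75
Σfm = 14×45 + 27×55 + 19×65 + 11×75 = 4175
n = Σf = 71
Mean = 4175 / 71 = 58.8028

58.803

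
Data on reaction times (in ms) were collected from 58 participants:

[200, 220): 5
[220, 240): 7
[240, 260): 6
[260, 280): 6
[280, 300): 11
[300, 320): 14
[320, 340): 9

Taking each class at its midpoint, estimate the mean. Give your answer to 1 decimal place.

Midpoints: 210, 230, 250, 270, 290, 310, 330
Σfm = 5×210 + 7×230 + 6×250 + 6×270 + 11×290 + 14×310 + 9×330 = 16280
n = Σf = 58
Mean = 16280 / 58 = 280.6897

280.7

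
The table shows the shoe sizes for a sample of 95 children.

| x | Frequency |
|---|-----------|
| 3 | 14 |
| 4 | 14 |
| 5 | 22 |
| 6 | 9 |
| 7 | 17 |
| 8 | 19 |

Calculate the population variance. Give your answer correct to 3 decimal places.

2.975

Values: 3, 4, 5, 6, 7, 8
n = 95, Σfx = 533, mean = 5.6105
Σfx² = 3273
Σf(x − x̄)² = Σfx² − (Σfx)²/n = 3273 − 533²/95 = 282.5895
Population variance = 282.5895 / 95 = 2.9746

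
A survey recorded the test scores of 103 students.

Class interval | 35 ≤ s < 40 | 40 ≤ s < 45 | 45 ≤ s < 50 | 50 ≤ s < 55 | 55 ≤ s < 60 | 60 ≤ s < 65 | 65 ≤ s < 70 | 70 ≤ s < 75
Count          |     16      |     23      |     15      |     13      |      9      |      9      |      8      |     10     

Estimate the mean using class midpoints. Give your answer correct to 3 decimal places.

51.626

Midpoints: 37.5, 42.5, 47.5, 52.5, 57.5, 62.5, 67.5, 72.5
Σfm = 16×37.5 + 23×42.5 + 15×47.5 + 13×52.5 + 9×57.5 + 9×62.5 + 8×67.5 + 10×72.5 = 5317.5
n = Σf = 103
Mean = 5317.5 / 103 = 51.6262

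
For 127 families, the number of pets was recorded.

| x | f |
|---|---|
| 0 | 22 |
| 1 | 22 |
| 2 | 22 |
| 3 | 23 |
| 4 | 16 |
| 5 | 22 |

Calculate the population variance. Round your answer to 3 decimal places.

2.923

Values: 0, 1, 2, 3, 4, 5
n = 127, Σfx = 309, mean = 2.4331
Σfx² = 1123
Σf(x − x̄)² = Σfx² − (Σfx)²/n = 1123 − 309²/127 = 371.1811
Population variance = 371.1811 / 127 = 2.9227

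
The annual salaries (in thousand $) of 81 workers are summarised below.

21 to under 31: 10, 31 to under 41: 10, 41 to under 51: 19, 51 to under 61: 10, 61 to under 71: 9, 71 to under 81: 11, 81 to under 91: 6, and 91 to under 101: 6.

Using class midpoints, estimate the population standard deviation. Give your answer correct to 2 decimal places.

Midpoints: 26, 36, 46, 56, 66, 76, 86, 96
n = 81, Σfm = 4576, mean = 56.4938
Σfm² = 293696
Σf(m − x̄)² = Σfm² − (Σfm)²/n = 293696 − 4576²/81 = 35180.2469
Population variance = 35180.2469 / 81 = 434.3240
Standard deviation = √434.3240 = 20.8404

20.84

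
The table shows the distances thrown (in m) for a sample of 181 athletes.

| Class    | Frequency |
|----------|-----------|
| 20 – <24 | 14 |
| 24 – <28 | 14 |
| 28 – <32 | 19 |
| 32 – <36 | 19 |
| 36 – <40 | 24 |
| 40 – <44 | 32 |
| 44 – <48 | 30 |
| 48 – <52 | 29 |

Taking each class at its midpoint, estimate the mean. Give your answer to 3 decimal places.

Midpoints: 22, 26, 30, 34, 38, 42, 46, 50
Σfm = 14×22 + 14×26 + 19×30 + 19×34 + 24×38 + 32×42 + 30×46 + 29×50 = 6974
n = Σf = 181
Mean = 6974 / 181 = 38.5304

38.530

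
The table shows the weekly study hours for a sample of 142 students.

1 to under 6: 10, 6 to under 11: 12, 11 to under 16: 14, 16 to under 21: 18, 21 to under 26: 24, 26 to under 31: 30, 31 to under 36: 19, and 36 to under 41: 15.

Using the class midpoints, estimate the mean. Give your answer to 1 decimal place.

Midpoints: 3.5, 8.5, 13.5, 18.5, 23.5, 28.5, 33.5, 38.5
Σfm = 10×3.5 + 12×8.5 + 14×13.5 + 18×18.5 + 24×23.5 + 30×28.5 + 19×33.5 + 15×38.5 = 3292
n = Σf = 142
Mean = 3292 / 142 = 23.1831

23.2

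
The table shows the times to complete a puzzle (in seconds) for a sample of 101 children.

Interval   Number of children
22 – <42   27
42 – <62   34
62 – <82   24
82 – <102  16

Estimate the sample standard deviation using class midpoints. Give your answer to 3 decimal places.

20.657

Midpoints: 32, 52, 72, 92
n = 101, Σfm = 5832, mean = 57.7426
Σfm² = 379424
Σf(m − x̄)² = Σfm² − (Σfm)²/n = 379424 − 5832²/101 = 42669.3069
Sample variance = 42669.3069 / 100 = 426.6931
Standard deviation = √426.6931 = 20.6566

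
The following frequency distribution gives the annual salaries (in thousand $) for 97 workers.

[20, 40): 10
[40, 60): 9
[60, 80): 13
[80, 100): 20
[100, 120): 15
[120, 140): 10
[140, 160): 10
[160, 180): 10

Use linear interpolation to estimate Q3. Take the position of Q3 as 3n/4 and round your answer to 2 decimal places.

131.50

Cumulative frequencies: 10, 19, 32, 52, 67, 77, 87, 97
n = 97; position = 3n/4 = 72.75.
This falls in the class [120, 140): L = 120, F = 67, f = 10, h = 20.
Upper quartile ≈ 120 + ((72.75 − 67) / 10) × 20 = 131.5000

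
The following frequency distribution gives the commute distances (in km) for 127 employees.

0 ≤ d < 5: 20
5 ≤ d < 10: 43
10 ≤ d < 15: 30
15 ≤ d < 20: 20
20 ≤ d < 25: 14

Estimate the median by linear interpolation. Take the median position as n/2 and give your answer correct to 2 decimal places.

Cumulative frequencies: 20, 63, 93, 113, 127
n = 127; position = n/2 = 63.5.
This falls in the class 10 ≤ d < 15: L = 10, F = 63, f = 30, h = 5.
Median ≈ 10 + ((63.5 − 63) / 30) × 5 = 10.0833

10.08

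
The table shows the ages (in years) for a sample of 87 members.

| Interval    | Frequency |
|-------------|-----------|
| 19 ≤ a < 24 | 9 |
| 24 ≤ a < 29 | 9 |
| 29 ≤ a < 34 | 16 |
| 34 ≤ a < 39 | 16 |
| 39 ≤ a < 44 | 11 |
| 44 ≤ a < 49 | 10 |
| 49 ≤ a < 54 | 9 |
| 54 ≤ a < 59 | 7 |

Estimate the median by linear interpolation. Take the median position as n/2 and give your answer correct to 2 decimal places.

Cumulative frequencies: 9, 18, 34, 50, 61, 71, 80, 87
n = 87; position = n/2 = 43.5.
This falls in the class 34 ≤ a < 39: L = 34, F = 34, f = 16, h = 5.
Median ≈ 34 + ((43.5 − 34) / 16) × 5 = 36.9688

36.97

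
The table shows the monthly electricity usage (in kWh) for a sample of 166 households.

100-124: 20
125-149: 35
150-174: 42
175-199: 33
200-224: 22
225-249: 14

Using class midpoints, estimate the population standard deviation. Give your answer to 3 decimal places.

36.319

Midpoints: 112, 137, 162, 187, 212, 237
n = 166, Σfm = 27992, mean = 168.6265
Σfm² = 4939154
Σf(m − x̄)² = Σfm² − (Σfm)²/n = 4939154 − 27992²/166 = 218960.8434
Population variance = 218960.8434 / 166 = 1319.0412
Standard deviation = √1319.0412 = 36.3186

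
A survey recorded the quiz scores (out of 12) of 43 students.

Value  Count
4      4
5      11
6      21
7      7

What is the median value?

6

Cumulative frequencies: 4, 15, 36, 43
n = 43, so the median is the value in position (n+1)/2 = 22.
Position 22 falls at value 6.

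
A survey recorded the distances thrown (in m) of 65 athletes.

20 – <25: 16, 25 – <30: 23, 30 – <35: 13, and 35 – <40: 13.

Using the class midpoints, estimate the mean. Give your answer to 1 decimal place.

29.3

Midpoints: 22.5, 27.5, 32.5, 37.5
Σfm = 16×22.5 + 23×27.5 + 13×32.5 + 13×37.5 = 1902.5
n = Σf = 65
Mean = 1902.5 / 65 = 29.2692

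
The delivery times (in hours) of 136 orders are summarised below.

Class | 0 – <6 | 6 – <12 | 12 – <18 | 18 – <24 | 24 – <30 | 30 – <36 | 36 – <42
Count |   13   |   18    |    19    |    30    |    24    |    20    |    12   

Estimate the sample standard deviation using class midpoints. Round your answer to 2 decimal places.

10.58

Midpoints: 3, 9, 15, 21, 27, 33, 39
n = 136, Σfm = 2892, mean = 21.2647
Σfm² = 76608
Σf(m − x̄)² = Σfm² − (Σfm)²/n = 76608 − 2892²/136 = 15110.4706
Sample variance = 15110.4706 / 135 = 111.9294
Standard deviation = √111.9294 = 10.5797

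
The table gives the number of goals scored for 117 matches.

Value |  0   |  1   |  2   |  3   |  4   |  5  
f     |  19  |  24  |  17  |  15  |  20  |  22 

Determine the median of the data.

Cumulative frequencies: 19, 43, 60, 75, 95, 117
n = 117, so the median is the value in position (n+1)/2 = 59.
Position 59 falls at value 2.

2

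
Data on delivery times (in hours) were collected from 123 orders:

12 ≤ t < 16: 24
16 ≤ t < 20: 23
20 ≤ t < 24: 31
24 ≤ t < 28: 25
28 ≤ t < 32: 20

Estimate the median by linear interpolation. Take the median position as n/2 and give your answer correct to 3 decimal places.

Cumulative frequencies: 24, 47, 78, 103, 123
n = 123; position = n/2 = 61.5.
This falls in the class 20 ≤ t < 24: L = 20, F = 47, f = 31, h = 4.
Median ≈ 20 + ((61.5 − 47) / 31) × 4 = 21.8710

21.871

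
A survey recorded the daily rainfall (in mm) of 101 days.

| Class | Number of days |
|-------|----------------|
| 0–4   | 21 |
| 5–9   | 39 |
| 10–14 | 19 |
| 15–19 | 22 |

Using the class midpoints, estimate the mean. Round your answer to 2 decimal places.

Midpoints: 2, 7, 12, 17
Σfm = 21×2 + 39×7 + 19×12 + 22×17 = 917
n = Σf = 101
Mean = 917 / 101 = 9.0792

9.08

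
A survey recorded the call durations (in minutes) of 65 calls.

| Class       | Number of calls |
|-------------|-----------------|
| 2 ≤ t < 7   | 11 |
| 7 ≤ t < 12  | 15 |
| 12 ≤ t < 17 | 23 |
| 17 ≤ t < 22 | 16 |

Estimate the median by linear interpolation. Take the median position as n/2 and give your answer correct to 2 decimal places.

Cumulative frequencies: 11, 26, 49, 65
n = 65; position = n/2 = 32.5.
This falls in the class 12 ≤ t < 17: L = 12, F = 26, f = 23, h = 5.
Median ≈ 12 + ((32.5 − 26) / 23) × 5 = 13.4130

13.41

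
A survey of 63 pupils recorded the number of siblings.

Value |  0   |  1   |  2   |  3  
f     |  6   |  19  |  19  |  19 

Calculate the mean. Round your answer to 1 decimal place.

1.8

Values: 0, 1, 2, 3
Σfx = 6×0 + 19×1 + 19×2 + 19×3 = 114
n = Σf = 63
Mean = 114 / 63 = 1.8095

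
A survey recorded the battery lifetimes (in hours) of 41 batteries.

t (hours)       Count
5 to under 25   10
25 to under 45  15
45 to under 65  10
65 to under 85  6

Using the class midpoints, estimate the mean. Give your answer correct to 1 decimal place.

Midpoints: 15, 35, 55, 75
Σfm = 10×15 + 15×35 + 10×55 + 6×75 = 1675
n = Σf = 41
Mean = 1675 / 41 = 40.8537

40.9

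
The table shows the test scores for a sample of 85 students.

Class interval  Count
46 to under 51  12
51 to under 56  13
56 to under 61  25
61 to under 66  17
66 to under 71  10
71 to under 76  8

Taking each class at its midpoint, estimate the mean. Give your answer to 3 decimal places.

59.912

Midpoints: 48.5, 53.5, 58.5, 63.5, 68.5, 73.5
Σfm = 12×48.5 + 13×53.5 + 25×58.5 + 17×63.5 + 10×68.5 + 8×73.5 = 5092.5
n = Σf = 85
Mean = 5092.5 / 85 = 59.9118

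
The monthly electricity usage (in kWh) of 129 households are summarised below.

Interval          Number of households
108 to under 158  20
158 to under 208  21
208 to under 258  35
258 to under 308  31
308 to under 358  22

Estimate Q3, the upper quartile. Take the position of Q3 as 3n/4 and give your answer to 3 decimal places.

291.468

Cumulative frequencies: 20, 41, 76, 107, 129
n = 129; position = 3n/4 = 96.75.
This falls in the class 258 to under 308: L = 258, F = 76, f = 31, h = 50.
Upper quartile ≈ 258 + ((96.75 − 76) / 31) × 50 = 291.4677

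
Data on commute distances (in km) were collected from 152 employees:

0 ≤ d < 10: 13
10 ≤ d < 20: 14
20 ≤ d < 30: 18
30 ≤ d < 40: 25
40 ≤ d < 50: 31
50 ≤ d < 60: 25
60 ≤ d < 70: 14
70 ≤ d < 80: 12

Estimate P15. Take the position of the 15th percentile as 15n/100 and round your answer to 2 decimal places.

Cumulative frequencies: 13, 27, 45, 70, 101, 126, 140, 152
n = 152; position = 15n/100 = 22.8.
This falls in the class 10 ≤ d < 20: L = 10, F = 13, f = 14, h = 10.
15th percentile ≈ 10 + ((22.8 − 13) / 14) × 10 = 17.0000

17.00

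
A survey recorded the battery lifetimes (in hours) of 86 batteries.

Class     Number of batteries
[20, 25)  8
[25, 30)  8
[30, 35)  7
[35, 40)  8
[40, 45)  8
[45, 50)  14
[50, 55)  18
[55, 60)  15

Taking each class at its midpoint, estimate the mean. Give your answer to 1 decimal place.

Midpoints: 22.5, 27.5, 32.5, 37.5, 42.5, 47.5, 52.5, 57.5
Σfm = 8×22.5 + 8×27.5 + 7×32.5 + 8×37.5 + 8×42.5 + 14×47.5 + 18×52.5 + 15×57.5 = 3740
n = Σf = 86
Mean = 3740 / 86 = 43.4884

43.5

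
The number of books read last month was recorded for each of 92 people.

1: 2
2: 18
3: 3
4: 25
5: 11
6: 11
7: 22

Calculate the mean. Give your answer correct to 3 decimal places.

4.587

Values: 1, 2, 3, 4, 5, 6, 7
Σfx = 2×1 + 18×2 + 3×3 + 25×4 + 11×5 + 11×6 + 22×7 = 422
n = Σf = 92
Mean = 422 / 92 = 4.5870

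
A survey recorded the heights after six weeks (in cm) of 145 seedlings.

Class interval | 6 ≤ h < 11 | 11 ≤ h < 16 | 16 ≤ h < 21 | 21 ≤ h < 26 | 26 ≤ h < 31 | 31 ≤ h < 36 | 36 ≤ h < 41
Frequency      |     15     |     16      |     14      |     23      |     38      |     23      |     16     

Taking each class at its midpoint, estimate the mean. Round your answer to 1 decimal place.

Midpoints: 8.5, 13.5, 18.5, 23.5, 28.5, 33.5, 38.5
Σfm = 15×8.5 + 16×13.5 + 14×18.5 + 23×23.5 + 38×28.5 + 23×33.5 + 16×38.5 = 3612.5
n = Σf = 145
Mean = 3612.5 / 145 = 24.9138

24.9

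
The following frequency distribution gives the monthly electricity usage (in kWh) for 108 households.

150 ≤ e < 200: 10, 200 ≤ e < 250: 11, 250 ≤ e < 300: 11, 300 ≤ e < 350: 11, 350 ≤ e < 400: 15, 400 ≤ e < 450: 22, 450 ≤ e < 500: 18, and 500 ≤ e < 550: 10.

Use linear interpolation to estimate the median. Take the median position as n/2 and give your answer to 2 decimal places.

386.67

Cumulative frequencies: 10, 21, 32, 43, 58, 80, 98, 108
n = 108; position = n/2 = 54.
This falls in the class 350 ≤ e < 400: L = 350, F = 43, f = 15, h = 50.
Median ≈ 350 + ((54 − 43) / 15) × 50 = 386.6667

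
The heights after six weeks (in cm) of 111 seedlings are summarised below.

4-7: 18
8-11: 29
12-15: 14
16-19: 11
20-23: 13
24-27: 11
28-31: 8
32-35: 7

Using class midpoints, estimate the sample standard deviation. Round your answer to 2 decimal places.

8.69

Midpoints: 5.5, 9.5, 13.5, 17.5, 21.5, 25.5, 29.5, 33.5
n = 111, Σfm = 1786.5, mean = 16.0946
Σfm² = 37061.75
Σf(m − x̄)² = Σfm² − (Σfm)²/n = 37061.75 − 1786.5²/111 = 8308.7568
Sample variance = 8308.7568 / 110 = 75.5342
Standard deviation = √75.5342 = 8.6910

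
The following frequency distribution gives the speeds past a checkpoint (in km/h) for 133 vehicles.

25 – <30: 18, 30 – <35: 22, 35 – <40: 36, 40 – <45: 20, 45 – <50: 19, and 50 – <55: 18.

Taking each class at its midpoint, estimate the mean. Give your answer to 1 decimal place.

Midpoints: 27.5, 32.5, 37.5, 42.5, 47.5, 52.5
Σfm = 18×27.5 + 22×32.5 + 36×37.5 + 20×42.5 + 19×47.5 + 18×52.5 = 5257.5
n = Σf = 133
Mean = 5257.5 / 133 = 39.5301

39.5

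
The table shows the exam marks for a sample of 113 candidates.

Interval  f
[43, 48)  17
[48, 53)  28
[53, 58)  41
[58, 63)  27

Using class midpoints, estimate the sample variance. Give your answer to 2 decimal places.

25.04

Midpoints: 45.5, 50.5, 55.5, 60.5
n = 113, Σfm = 6096.5, mean = 53.9513
Σfm² = 331718.25
Σf(m − x̄)² = Σfm² − (Σfm)²/n = 331718.25 − 6096.5²/113 = 2803.9823
Sample variance = 2803.9823 / 112 = 25.0356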